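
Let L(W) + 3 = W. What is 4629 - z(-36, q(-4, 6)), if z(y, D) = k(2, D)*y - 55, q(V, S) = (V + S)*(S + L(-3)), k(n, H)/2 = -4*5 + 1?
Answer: 3316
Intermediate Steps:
L(W) = -3 + W
k(n, H) = -38 (k(n, H) = 2*(-4*5 + 1) = 2*(-20 + 1) = 2*(-19) = -38)
q(V, S) = (-6 + S)*(S + V) (q(V, S) = (V + S)*(S + (-3 - 3)) = (S + V)*(S - 6) = (S + V)*(-6 + S) = (-6 + S)*(S + V))
z(y, D) = -55 - 38*y (z(y, D) = -38*y - 55 = -55 - 38*y)
4629 - z(-36, q(-4, 6)) = 4629 - (-55 - 38*(-36)) = 4629 - (-55 + 1368) = 4629 - 1*1313 = 4629 - 1313 = 3316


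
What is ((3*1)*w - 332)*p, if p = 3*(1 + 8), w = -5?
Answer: -9369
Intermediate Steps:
p = 27 (p = 3*9 = 27)
((3*1)*w - 332)*p = ((3*1)*(-5) - 332)*27 = (3*(-5) - 332)*27 = (-15 - 332)*27 = -347*27 = -9369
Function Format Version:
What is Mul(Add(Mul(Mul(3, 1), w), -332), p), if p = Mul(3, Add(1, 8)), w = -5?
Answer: -9369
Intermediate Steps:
p = 27 (p = Mul(3, 9) = 27)
Mul(Add(Mul(Mul(3, 1), w), -332), p) = Mul(Add(Mul(Mul(3, 1), -5), -332), 27) = Mul(Add(Mul(3, -5), -332), 27) = Mul(Add(-15, -332), 27) = Mul(-347, 27) = -9369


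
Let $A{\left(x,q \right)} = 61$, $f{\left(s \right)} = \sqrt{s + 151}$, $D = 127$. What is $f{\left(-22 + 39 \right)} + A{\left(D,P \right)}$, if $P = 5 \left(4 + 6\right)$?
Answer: $61 + 2 \sqrt{42} \approx 73.961$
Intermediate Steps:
$P = 50$ ($P = 5 \cdot 10 = 50$)
$f{\left(s \right)} = \sqrt{151 + s}$
$f{\left(-22 + 39 \right)} + A{\left(D,P \right)} = \sqrt{151 + \left(-22 + 39\right)} + 61 = \sqrt{151 + 17} + 61 = \sqrt{168} + 61 = 2 \sqrt{42} + 61 = 61 + 2 \sqrt{42}$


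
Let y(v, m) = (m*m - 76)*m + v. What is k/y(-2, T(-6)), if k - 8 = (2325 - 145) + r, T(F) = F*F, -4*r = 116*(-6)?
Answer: 1181/21959 ≈ 0.053782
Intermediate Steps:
r = 174 (r = -29*(-6) = -¼*(-696) = 174)
T(F) = F²
y(v, m) = v + m*(-76 + m²) (y(v, m) = (m² - 76)*m + v = (-76 + m²)*m + v = m*(-76 + m²) + v = v + m*(-76 + m²))
k = 2362 (k = 8 + ((2325 - 145) + 174) = 8 + (2180 + 174) = 8 + 2354 = 2362)
k/y(-2, T(-6)) = 2362/(-2 + ((-6)²)³ - 76*(-6)²) = 2362/(-2 + 36³ - 76*36) = 2362/(-2 + 46656 - 2736) = 2362/43918 = 2362*(1/43918) = 1181/21959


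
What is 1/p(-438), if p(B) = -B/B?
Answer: -1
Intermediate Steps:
p(B) = -1 (p(B) = -1*1 = -1)
1/p(-438) = 1/(-1) = -1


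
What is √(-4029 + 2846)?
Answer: 13*I*√7 ≈ 34.395*I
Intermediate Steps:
√(-4029 + 2846) = √(-1183) = 13*I*√7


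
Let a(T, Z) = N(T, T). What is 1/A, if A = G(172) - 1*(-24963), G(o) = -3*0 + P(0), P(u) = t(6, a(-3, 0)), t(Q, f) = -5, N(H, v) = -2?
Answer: 1/24958 ≈ 4.0067e-5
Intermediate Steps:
a(T, Z) = -2
P(u) = -5
G(o) = -5 (G(o) = -3*0 - 5 = 0 - 5 = -5)
A = 24958 (A = -5 - 1*(-24963) = -5 + 24963 = 24958)
1/A = 1/24958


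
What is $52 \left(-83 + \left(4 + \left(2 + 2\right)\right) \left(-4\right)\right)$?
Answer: $-5980$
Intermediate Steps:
$52 \left(-83 + \left(4 + \left(2 + 2\right)\right) \left(-4\right)\right) = 52 \left(-83 + \left(4 + 4\right) \left(-4\right)\right) = 52 \left(-83 + 8 \left(-4\right)\right) = 52 \left(-83 - 32\right) = 52 \left(-115\right) = -5980$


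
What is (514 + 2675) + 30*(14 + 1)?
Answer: 3639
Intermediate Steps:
(514 + 2675) + 30*(14 + 1) = 3189 + 30*15 = 3189 + 450 = 3639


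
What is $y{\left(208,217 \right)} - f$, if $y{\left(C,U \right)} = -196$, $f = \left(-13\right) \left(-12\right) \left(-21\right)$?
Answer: $3080$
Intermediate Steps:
$f = -3276$ ($f = 156 \left(-21\right) = -3276$)
$y{\left(208,217 \right)} - f = -196 - -3276 = -196 + 3276 = 3080$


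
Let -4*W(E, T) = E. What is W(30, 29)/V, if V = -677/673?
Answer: 10095/1354 ≈ 7.4557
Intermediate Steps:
W(E, T) = -E/4
V = -677/673 (V = -677*1/673 = -677/673 ≈ -1.0059)
W(30, 29)/V = (-¼*30)/(-677/673) = -15/2*(-673/677) = 10095/1354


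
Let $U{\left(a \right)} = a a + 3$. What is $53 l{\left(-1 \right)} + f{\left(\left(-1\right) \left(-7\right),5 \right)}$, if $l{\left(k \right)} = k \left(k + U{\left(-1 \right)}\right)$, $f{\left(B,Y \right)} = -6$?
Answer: $-165$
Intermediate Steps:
$U{\left(a \right)} = 3 + a^{2}$ ($U{\left(a \right)} = a^{2} + 3 = 3 + a^{2}$)
$l{\left(k \right)} = k \left(4 + k\right)$ ($l{\left(k \right)} = k \left(k + \left(3 + \left(-1\right)^{2}\right)\right) = k \left(k + \left(3 + 1\right)\right) = k \left(k + 4\right) = k \left(4 + k\right)$)
$53 l{\left(-1 \right)} + f{\left(\left(-1\right) \left(-7\right),5 \right)} = 53 \left(- (4 - 1)\right) - 6 = 53 \left(\left(-1\right) 3\right) - 6 = 53 \left(-3\right) - 6 = -159 - 6 = -165$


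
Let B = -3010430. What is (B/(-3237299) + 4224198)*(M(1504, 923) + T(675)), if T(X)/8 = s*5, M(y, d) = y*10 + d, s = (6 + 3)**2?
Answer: 262600928440249296/3237299 ≈ 8.1117e+10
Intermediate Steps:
s = 81 (s = 9**2 = 81)
M(y, d) = d + 10*y (M(y, d) = 10*y + d = d + 10*y)
T(X) = 3240 (T(X) = 8*(81*5) = 8*405 = 3240)
(B/(-3237299) + 4224198)*(M(1504, 923) + T(675)) = (-3010430/(-3237299) + 4224198)*((923 + 10*1504) + 3240) = (-3010430*(-1/3237299) + 4224198)*((923 + 15040) + 3240) = (3010430/3237299 + 4224198)*(15963 + 3240) = (13674994971632/3237299)*19203 = 262600928440249296/3237299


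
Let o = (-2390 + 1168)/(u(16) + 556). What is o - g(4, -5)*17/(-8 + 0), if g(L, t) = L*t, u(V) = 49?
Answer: -53869/1210 ≈ -44.520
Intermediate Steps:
o = -1222/605 (o = (-2390 + 1168)/(49 + 556) = -1222/605 ≈ -2.0198)
o - g(4, -5)*17/(-8 + 0) = -1222/605 - (4*(-5))*17/(-8 + 0) = -1222/605 - (-20*17)/(-8) = -1222/605 - (-340)*(-1)/8 = -1222/605 - 1*85/2 = -1222/605 - 85/2 = -53869/1210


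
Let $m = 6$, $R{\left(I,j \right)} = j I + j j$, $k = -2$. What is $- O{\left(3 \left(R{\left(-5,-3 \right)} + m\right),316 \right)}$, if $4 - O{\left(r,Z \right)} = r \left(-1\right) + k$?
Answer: $-96$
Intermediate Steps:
$R{\left(I,j \right)} = j^{2} + I j$ ($R{\left(I,j \right)} = I j + j^{2} = j^{2} + I j$)
$O{\left(r,Z \right)} = 6 + r$ ($O{\left(r,Z \right)} = 4 - \left(r \left(-1\right) - 2\right) = 4 - \left(- r - 2\right) = 4 - \left(-2 - r\right) = 4 + \left(2 + r\right) = 6 + r$)
$- O{\left(3 \left(R{\left(-5,-3 \right)} + m\right),316 \right)} = - (6 + 3 \left(- 3 \left(-5 - 3\right) + 6\right)) = - (6 + 3 \left(\left(-3\right) \left(-8\right) + 6\right)) = - (6 + 3 \left(24 + 6\right)) = - (6 + 3 \cdot 30) = - (6 + 90) = \left(-1\right) 96 = -96$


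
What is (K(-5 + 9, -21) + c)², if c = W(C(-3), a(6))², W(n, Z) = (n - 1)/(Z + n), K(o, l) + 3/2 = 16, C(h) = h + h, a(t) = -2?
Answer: 954529/4096 ≈ 233.04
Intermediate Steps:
C(h) = 2*h
K(o, l) = 29/2 (K(o, l) = -3/2 + 16 = 29/2)
W(n, Z) = (-1 + n)/(Z + n)
c = 49/64 (c = ((-1 + 2*(-3))/(-2 + 2*(-3)))² = ((-1 - 6)/(-2 - 6))² = (-7/(-8))² = (-⅛*(-7))² = (7/8)² = 49/64 ≈ 0.76563)
(K(-5 + 9, -21) + c)² = (29/2 + 49/64)² = (977/64)² = 954529/4096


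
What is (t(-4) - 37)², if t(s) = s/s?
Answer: 1296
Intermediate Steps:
t(s) = 1
(t(-4) - 37)² = (1 - 37)² = (-36)² = 1296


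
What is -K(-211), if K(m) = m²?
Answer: -44521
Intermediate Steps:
-K(-211) = -1*(-211)² = -1*44521 = -44521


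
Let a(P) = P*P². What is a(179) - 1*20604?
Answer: 5714735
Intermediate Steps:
a(P) = P³
a(179) - 1*20604 = 179³ - 1*20604 = 5735339 - 20604 = 5714735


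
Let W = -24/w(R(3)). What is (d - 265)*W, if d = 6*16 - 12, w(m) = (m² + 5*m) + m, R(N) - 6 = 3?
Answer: 1448/45 ≈ 32.178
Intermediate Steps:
R(N) = 9 (R(N) = 6 + 3 = 9)
w(m) = m² + 6*m
d = 84 (d = 96 - 12 = 84)
W = -8/45 (W = -24*1/(9*(6 + 9)) = -24/(9*15) = -24/135 = -24*1/135 = -8/45 ≈ -0.17778)
(d - 265)*W = (84 - 265)*(-8/45) = -181*(-8/45) = 1448/45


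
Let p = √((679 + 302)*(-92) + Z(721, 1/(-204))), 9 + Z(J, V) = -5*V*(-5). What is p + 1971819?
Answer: 1971819 + 49*I*√391119/102 ≈ 1.9718e+6 + 300.44*I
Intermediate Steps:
Z(J, V) = -9 + 25*V (Z(J, V) = -9 - 5*V*(-5) = -9 + 25*V)
p = 49*I*√391119/102 (p = √((679 + 302)*(-92) + (-9 + 25/(-204))) = √(981*(-92) + (-9 + 25*(-1/204))) = √(-90252 + (-9 - 25/204)) = √(-90252 - 1861/204) = √(-18413269/204) = 49*I*√391119/102 ≈ 300.44*I)
p + 1971819 = 49*I*√391119/102 + 1971819 = 1971819 + 49*I*√391119/102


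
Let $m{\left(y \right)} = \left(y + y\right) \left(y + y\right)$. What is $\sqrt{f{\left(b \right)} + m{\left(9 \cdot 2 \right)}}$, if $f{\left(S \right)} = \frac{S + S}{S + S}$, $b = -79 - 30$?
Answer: $\sqrt{1297} \approx 36.014$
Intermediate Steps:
$b = -109$
$m{\left(y \right)} = 4 y^{2}$ ($m{\left(y \right)} = 2 y 2 y = 4 y^{2}$)
$f{\left(S \right)} = 1$ ($f{\left(S \right)} = \frac{2 S}{2 S} = 2 S \frac{1}{2 S} = 1$)
$\sqrt{f{\left(b \right)} + m{\left(9 \cdot 2 \right)}} = \sqrt{1 + 4 \left(9 \cdot 2\right)^{2}} = \sqrt{1 + 4 \cdot 18^{2}} = \sqrt{1 + 4 \cdot 324} = \sqrt{1 + 1296} = \sqrt{1297}$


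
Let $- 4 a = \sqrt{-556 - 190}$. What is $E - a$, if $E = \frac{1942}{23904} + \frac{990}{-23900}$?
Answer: $\frac{568721}{14282640} + \frac{i \sqrt{746}}{4} \approx 0.039819 + 6.8282 i$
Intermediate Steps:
$a = - \frac{i \sqrt{746}}{4}$ ($a = - \frac{\sqrt{-556 - 190}}{4} = - \frac{\sqrt{-746}}{4} = - \frac{i \sqrt{746}}{4} \approx - 6.8282 i$)
$E = \frac{568721}{14282640}$ ($E = 1942 \cdot \frac{1}{23904} + 990 \left(- \frac{1}{23900}\right) = \frac{971}{11952} - \frac{99}{2390} = \frac{568721}{14282640} \approx 0.039819$)
$E - a = \frac{568721}{14282640} - - \frac{i \sqrt{746}}{4} = \frac{568721}{14282640} + \frac{i \sqrt{746}}{4}$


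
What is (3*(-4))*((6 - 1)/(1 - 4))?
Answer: 20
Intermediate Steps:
(3*(-4))*((6 - 1)/(1 - 4)) = -60/(-3) = -60*(-1)/3 = -12*(-5/3) = 20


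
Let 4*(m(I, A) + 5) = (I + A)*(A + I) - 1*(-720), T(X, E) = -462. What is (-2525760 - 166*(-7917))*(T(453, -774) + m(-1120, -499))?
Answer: -1587122654997/2 ≈ -7.9356e+11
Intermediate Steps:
m(I, A) = 175 + (A + I)²/4 (m(I, A) = -5 + ((I + A)*(A + I) - 1*(-720))/4 = -5 + ((A + I)*(A + I) + 720)/4 = -5 + ((A + I)² + 720)/4 = -5 + (720 + (A + I)²)/4 = -5 + (180 + (A + I)²/4) = 175 + (A + I)²/4)
(-2525760 - 166*(-7917))*(T(453, -774) + m(-1120, -499)) = (-2525760 - 166*(-7917))*(-462 + (175 + (-499 - 1120)²/4)) = (-2525760 + 1314222)*(-462 + (175 + (¼)*(-1619)²)) = -1211538*(-462 + (175 + (¼)*2621161)) = -1211538*(-462 + (175 + 2621161/4)) = -1211538*(-462 + 2621861/4) = -1211538*2620013/4 = -1587122654997/2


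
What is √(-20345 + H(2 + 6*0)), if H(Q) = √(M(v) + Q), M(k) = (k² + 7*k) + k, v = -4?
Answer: √(-20345 + I*√14) ≈ 0.013 + 142.64*I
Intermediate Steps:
M(k) = k² + 8*k
H(Q) = √(-16 + Q) (H(Q) = √(-4*(8 - 4) + Q) = √(-4*4 + Q) = √(-16 + Q))
√(-20345 + H(2 + 6*0)) = √(-20345 + √(-16 + (2 + 6*0))) = √(-20345 + √(-16 + (2 + 0))) = √(-20345 + √(-16 + 2)) = √(-20345 + √(-14)) = √(-20345 + I*√14)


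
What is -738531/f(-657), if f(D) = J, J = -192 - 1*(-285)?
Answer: -246177/31 ≈ -7941.2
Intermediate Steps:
J = 93 (J = -192 + 285 = 93)
f(D) = 93
-738531/f(-657) = -738531/93 = -738531*1/93 = -246177/31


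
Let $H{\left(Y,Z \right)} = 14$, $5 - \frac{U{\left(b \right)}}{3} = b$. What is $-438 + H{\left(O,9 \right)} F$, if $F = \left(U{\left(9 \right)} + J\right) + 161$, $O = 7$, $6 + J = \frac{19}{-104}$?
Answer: $\frac{81195}{52} \approx 1561.4$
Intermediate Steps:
$U{\left(b \right)} = 15 - 3 b$
$J = - \frac{643}{104}$ ($J = -6 + \frac{19}{-104} = -6 + 19 \left(- \frac{1}{104}\right) = -6 - \frac{19}{104} = - \frac{643}{104} \approx -6.1827$)
$F = \frac{14853}{104}$ ($F = \left(\left(15 - 27\right) - \frac{643}{104}\right) + 161 = \left(-12 - \frac{643}{104}\right) + 161 = - \frac{1891}{104} + 161 = \frac{14853}{104} \approx 142.82$)
$-438 + H{\left(O,9 \right)} F = -438 + 14 \cdot \frac{14853}{104} = -438 + \frac{103971}{52} = \frac{81195}{52}$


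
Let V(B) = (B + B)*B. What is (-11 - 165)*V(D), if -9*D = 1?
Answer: -352/81 ≈ -4.3457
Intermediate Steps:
D = -1/9 (D = -1/9*1 = -1/9 ≈ -0.11111)
V(B) = 2*B**2 (V(B) = (2*B)*B = 2*B**2)
(-11 - 165)*V(D) = (-11 - 165)*(2*(-1/9)**2) = -352/81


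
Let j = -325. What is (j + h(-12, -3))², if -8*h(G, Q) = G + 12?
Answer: 105625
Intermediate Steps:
h(G, Q) = -3/2 - G/8 (h(G, Q) = -(G + 12)/8 = -(12 + G)/8 = -3/2 - G/8)
(j + h(-12, -3))² = (-325 + (-3/2 - ⅛*(-12)))² = (-325 + (-3/2 + 3/2))² = (-325 + 0)² = (-325)² = 105625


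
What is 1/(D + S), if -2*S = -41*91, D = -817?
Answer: 2/2097 ≈ 0.00095374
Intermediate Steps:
S = 3731/2 (S = -(-41)*91/2 = -½*(-3731) = 3731/2 ≈ 1865.5)
1/(D + S) = 1/(-817 + 3731/2) = 1/(2097/2) = 2/2097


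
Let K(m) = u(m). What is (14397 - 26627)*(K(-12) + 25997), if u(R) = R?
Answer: -317796550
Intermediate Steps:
K(m) = m
(14397 - 26627)*(K(-12) + 25997) = (14397 - 26627)*(-12 + 25997) = -12230*25985 = -317796550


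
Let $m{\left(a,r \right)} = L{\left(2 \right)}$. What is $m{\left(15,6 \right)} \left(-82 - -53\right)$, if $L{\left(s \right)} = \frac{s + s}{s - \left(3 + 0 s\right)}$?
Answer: $116$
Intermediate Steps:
$L{\left(s \right)} = \frac{2 s}{-3 + s}$ ($L{\left(s \right)} = \frac{2 s}{s + \left(-3 + 0\right)} = \frac{2 s}{s - 3} = \frac{2 s}{-3 + s}$)
$m{\left(a,r \right)} = -4$ ($m{\left(a,r \right)} = 2 \cdot 2 \frac{1}{-3 + 2} = 2 \cdot 2 \frac{1}{-1} = 2 \cdot 2 \left(-1\right) = -4$)
$m{\left(15,6 \right)} \left(-82 - -53\right) = - 4 \left(-82 - -53\right) = - 4 \left(-82 + 53\right) = \left(-4\right) \left(-29\right) = 116$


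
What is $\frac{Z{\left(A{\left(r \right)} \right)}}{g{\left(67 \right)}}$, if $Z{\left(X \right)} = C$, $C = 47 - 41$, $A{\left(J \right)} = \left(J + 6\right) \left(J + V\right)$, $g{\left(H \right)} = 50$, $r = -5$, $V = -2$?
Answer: $\frac{3}{25} \approx 0.12$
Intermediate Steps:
$A{\left(J \right)} = \left(-2 + J\right) \left(6 + J\right)$ ($A{\left(J \right)} = \left(J + 6\right) \left(J - 2\right) = \left(6 + J\right) \left(-2 + J\right) = \left(-2 + J\right) \left(6 + J\right)$)
$C = 6$
$Z{\left(X \right)} = 6$
$\frac{Z{\left(A{\left(r \right)} \right)}}{g{\left(67 \right)}} = \frac{6}{50} = 6 \cdot \frac{1}{50} = \frac{3}{25}$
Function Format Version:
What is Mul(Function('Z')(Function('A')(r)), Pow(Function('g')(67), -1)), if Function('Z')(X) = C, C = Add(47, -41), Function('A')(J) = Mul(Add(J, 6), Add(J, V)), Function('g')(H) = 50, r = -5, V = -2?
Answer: Rational(3, 25) ≈ 0.12000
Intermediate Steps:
Function('A')(J) = Mul(Add(-2, J), Add(6, J)) (Function('A')(J) = Mul(Add(J, 6), Add(J, -2)) = Mul(Add(6, J), Add(-2, J)) = Mul(Add(-2, J), Add(6, J)))
C = 6
Function('Z')(X) = 6
Mul(Function('Z')(Function('A')(r)), Pow(Function('g')(67), -1)) = Mul(6, Pow(50, -1)) = Mul(6, Rational(1, 50)) = Rational(3, 25)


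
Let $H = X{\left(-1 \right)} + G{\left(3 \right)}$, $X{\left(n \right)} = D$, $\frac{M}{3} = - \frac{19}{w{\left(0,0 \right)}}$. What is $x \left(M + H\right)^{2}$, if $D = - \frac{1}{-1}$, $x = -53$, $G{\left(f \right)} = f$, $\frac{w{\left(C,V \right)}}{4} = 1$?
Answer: $- \frac{89093}{16} \approx -5568.3$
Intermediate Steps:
$w{\left(C,V \right)} = 4$ ($w{\left(C,V \right)} = 4 \cdot 1 = 4$)
$M = - \frac{57}{4}$ ($M = 3 \left(- \frac{19}{4}\right) = - \frac{57}{4} \approx -14.25$)
$D = 1$ ($D = \left(-1\right) \left(-1\right) = 1$)
$X{\left(n \right)} = 1$
$H = 4$ ($H = 1 + 3 = 4$)
$x \left(M + H\right)^{2} = - 53 \left(- \frac{57}{4} + 4\right)^{2} = - 53 \left(- \frac{41}{4}\right)^{2} = \left(-53\right) \frac{1681}{16} = - \frac{89093}{16}$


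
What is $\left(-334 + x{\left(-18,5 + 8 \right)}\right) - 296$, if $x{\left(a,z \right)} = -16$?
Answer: $-646$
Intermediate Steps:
$\left(-334 + x{\left(-18,5 + 8 \right)}\right) - 296 = \left(-334 - 16\right) - 296 = -350 - 296 = -646$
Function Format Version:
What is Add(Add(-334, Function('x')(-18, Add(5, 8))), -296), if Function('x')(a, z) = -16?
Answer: -646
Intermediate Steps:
Add(Add(-334, Function('x')(-18, Add(5, 8))), -296) = Add(Add(-334, -16), -296) = Add(-350, -296) = -646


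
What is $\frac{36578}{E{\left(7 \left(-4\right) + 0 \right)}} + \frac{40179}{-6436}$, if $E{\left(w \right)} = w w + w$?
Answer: $\frac{51260171}{1216404} \approx 42.141$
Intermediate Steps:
$E{\left(w \right)} = w + w^{2}$ ($E{\left(w \right)} = w^{2} + w = w + w^{2}$)
$\frac{36578}{E{\left(7 \left(-4\right) + 0 \right)}} + \frac{40179}{-6436} = \frac{36578}{\left(7 \left(-4\right) + 0\right) \left(1 + \left(7 \left(-4\right) + 0\right)\right)} + \frac{40179}{-6436} = \frac{36578}{\left(-28 + 0\right) \left(1 + \left(-28 + 0\right)\right)} + 40179 \left(- \frac{1}{6436}\right) = \frac{36578}{\left(-28\right) \left(1 - 28\right)} - \frac{40179}{6436} = \frac{36578}{\left(-28\right) \left(-27\right)} - \frac{40179}{6436} = \frac{36578}{756} - \frac{40179}{6436} = 36578 \cdot \frac{1}{756} - \frac{40179}{6436} = \frac{18289}{378} - \frac{40179}{6436} = \frac{51260171}{1216404}$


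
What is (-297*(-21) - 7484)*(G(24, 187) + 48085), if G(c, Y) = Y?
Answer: -60195184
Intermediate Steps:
(-297*(-21) - 7484)*(G(24, 187) + 48085) = (-297*(-21) - 7484)*(187 + 48085) = (6237 - 7484)*48272 = -1247*48272 = -60195184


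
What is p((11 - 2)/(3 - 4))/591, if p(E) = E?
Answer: -3/197 ≈ -0.015228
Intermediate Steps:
p((11 - 2)/(3 - 4))/591 = ((11 - 2)/(3 - 4))/591 = (9/(-1))*(1/591) = (9*(-1))*(1/591) = -9*1/591 = -3/197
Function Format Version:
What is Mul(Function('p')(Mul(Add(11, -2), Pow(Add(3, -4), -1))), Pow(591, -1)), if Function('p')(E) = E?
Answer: Rational(-3, 197) ≈ -0.015228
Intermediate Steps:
Mul(Function('p')(Mul(Add(11, -2), Pow(Add(3, -4), -1))), Pow(591, -1)) = Mul(Mul(Add(11, -2), Pow(Add(3, -4), -1)), Pow(591, -1)) = Mul(Mul(9, Pow(-1, -1)), Rational(1, 591)) = Mul(Mul(9, -1), Rational(1, 591)) = Mul(-9, Rational(1, 591)) = Rational(-3, 197)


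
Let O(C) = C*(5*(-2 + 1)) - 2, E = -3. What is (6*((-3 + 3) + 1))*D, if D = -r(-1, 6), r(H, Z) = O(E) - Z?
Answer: -42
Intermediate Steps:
O(C) = -2 - 5*C (O(C) = C*(5*(-1)) - 2 = C*(-5) - 2 = -5*C - 2 = -2 - 5*C)
r(H, Z) = 13 - Z (r(H, Z) = (-2 - 5*(-3)) - Z = (-2 + 15) - Z = 13 - Z)
D = -7 (D = -(13 - 1*6) = -(13 - 6) = -1*7 = -7)
(6*((-3 + 3) + 1))*D = (6*((-3 + 3) + 1))*(-7) = (6*(0 + 1))*(-7) = (6*1)*(-7) = 6*(-7) = -42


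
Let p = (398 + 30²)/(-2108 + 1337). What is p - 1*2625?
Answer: -2025173/771 ≈ -2626.7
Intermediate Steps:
p = -1298/771 (p = (398 + 900)/(-771) = 1298*(-1/771) = -1298/771 ≈ -1.6835)
p - 1*2625 = -1298/771 - 1*2625 = -1298/771 - 2625 = -2025173/771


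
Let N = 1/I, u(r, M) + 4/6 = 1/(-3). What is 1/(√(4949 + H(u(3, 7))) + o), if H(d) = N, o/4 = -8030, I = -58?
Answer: -1862960/59837988159 - √16648378/59837988159 ≈ -3.1202e-5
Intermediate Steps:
o = -32120 (o = 4*(-8030) = -32120)
u(r, M) = -1 (u(r, M) = -⅔ + 1/(-3) = -⅔ - ⅓ = -1)
N = -1/58 (N = 1/(-58) = -1/58 ≈ -0.017241)
H(d) = -1/58
1/(√(4949 + H(u(3, 7))) + o) = 1/(√(4949 - 1/58) - 32120) = 1/(√(287041/58) - 32120) = 1/(√16648378/58 - 32120) = 1/(-32120 + √16648378/58)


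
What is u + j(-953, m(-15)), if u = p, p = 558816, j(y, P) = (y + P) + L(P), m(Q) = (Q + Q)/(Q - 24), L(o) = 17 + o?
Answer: 7252460/13 ≈ 5.5788e+5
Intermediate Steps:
m(Q) = 2*Q/(-24 + Q) (m(Q) = (2*Q)/(-24 + Q) = 2*Q/(-24 + Q))
j(y, P) = 17 + y + 2*P (j(y, P) = (y + P) + (17 + P) = (P + y) + (17 + P) = 17 + y + 2*P)
u = 558816
u + j(-953, m(-15)) = 558816 + (17 - 953 + 2*(2*(-15)/(-24 - 15))) = 558816 + (17 - 953 + 2*(2*(-15)/(-39))) = 558816 + (17 - 953 + 2*(2*(-15)*(-1/39))) = 558816 + (17 - 953 + 2*(10/13)) = 558816 + (17 - 953 + 20/13) = 558816 - 12148/13 = 7252460/13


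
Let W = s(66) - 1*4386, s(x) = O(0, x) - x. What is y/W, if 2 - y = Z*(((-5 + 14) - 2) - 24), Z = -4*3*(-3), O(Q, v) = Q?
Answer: -307/2226 ≈ -0.13792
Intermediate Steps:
Z = 36 (Z = -12*(-3) = 36)
s(x) = -x (s(x) = 0 - x = -x)
W = -4452 (W = -1*66 - 1*4386 = -66 - 4386 = -4452)
y = 614 (y = 2 - 36*(((-5 + 14) - 2) - 24) = 2 - 36*((9 - 2) - 24) = 2 - 36*(7 - 24) = 2 - 36*(-17) = 2 - 1*(-612) = 2 + 612 = 614)
y/W = 614/(-4452) = 614*(-1/4452) = -307/2226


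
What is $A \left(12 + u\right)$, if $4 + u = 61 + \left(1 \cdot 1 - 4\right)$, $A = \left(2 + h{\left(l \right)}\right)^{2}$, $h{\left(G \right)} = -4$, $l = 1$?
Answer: $264$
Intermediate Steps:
$A = 4$ ($A = \left(2 - 4\right)^{2} = \left(-2\right)^{2} = 4$)
$u = 54$ ($u = -4 + \left(61 + \left(1 \cdot 1 - 4\right)\right) = -4 + \left(61 + \left(1 - 4\right)\right) = -4 + \left(61 - 3\right) = -4 + 58 = 54$)
$A \left(12 + u\right) = 4 \left(12 + 54\right) = 4 \cdot 66 = 264$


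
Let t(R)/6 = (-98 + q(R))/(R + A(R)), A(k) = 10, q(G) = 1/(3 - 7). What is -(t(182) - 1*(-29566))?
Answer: -3784055/128 ≈ -29563.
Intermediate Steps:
q(G) = -¼ (q(G) = 1/(-4) = -¼)
t(R) = -1179/(2*(10 + R)) (t(R) = 6*((-98 - ¼)/(R + 10)) = 6*(-393/(4*(10 + R))) = -1179/(2*(10 + R)))
-(t(182) - 1*(-29566)) = -(-1179/(20 + 2*182) - 1*(-29566)) = -(-1179/(20 + 364) + 29566) = -(-1179/384 + 29566) = -(-1179*1/384 + 29566) = -(-393/128 + 29566) = -1*3784055/128 = -3784055/128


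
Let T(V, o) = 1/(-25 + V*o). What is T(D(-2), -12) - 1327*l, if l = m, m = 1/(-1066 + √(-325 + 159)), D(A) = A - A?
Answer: 17114014/14206525 + 1327*I*√166/1136522 ≈ 1.2047 + 0.015043*I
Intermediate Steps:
D(A) = 0
m = 1/(-1066 + I*√166) (m = 1/(-1066 + √(-166)) = 1/(-1066 + I*√166) ≈ -0.00093795 - 1.134e-5*I)
l = -533/568261 - I*√166/1136522 ≈ -0.00093795 - 1.1336e-5*I
T(D(-2), -12) - 1327*l = 1/(-25 + 0*(-12)) - 1327*(-533/568261 - I*√166/1136522) = 1/(-25 + 0) + (707291/568261 + 1327*I*√166/1136522) = 1/(-25) + (707291/568261 + 1327*I*√166/1136522) = -1/25 + (707291/568261 + 1327*I*√166/1136522) = 17114014/14206525 + 1327*I*√166/1136522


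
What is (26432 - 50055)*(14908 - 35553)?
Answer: 487696835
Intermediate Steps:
(26432 - 50055)*(14908 - 35553) = -23623*(-20645) = 487696835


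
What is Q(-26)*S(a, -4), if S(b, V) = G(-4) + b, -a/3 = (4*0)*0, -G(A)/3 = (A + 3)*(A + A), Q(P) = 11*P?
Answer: 6864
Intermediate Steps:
G(A) = -6*A*(3 + A) (G(A) = -3*(A + 3)*(A + A) = -3*(3 + A)*2*A = -6*A*(3 + A))
a = 0 (a = -3*4*0*0 = -0*0 = -3*0 = 0)
S(b, V) = -24 + b (S(b, V) = -6*(-4)*(3 - 4) + b = -6*(-4)*(-1) + b = -24 + b)
Q(-26)*S(a, -4) = (11*(-26))*(-24 + 0) = -286*(-24) = 6864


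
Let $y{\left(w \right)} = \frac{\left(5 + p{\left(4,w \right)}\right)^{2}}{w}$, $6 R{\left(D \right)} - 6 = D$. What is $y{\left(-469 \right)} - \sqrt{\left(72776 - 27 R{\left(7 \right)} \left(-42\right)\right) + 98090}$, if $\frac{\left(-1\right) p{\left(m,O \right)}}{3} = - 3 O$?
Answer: $- \frac{17774656}{469} - \sqrt{173323} \approx -38315.0$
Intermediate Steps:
$R{\left(D \right)} = 1 + \frac{D}{6}$
$p{\left(m,O \right)} = 9 O$ ($p{\left(m,O \right)} = - 3 \left(- 3 O\right) = 9 O$)
$y{\left(w \right)} = \frac{\left(5 + 9 w\right)^{2}}{w}$
$y{\left(-469 \right)} - \sqrt{\left(72776 - 27 R{\left(7 \right)} \left(-42\right)\right) + 98090} = \frac{\left(5 + 9 \left(-469\right)\right)^{2}}{-469} - \sqrt{\left(72776 - 27 \left(1 + \frac{1}{6} \cdot 7\right) \left(-42\right)\right) + 98090} = - \frac{\left(5 - 4221\right)^{2}}{469} - \sqrt{\left(72776 - 27 \left(1 + \frac{7}{6}\right) \left(-42\right)\right) + 98090} = - \frac{\left(-4216\right)^{2}}{469} - \sqrt{\left(72776 - 27 \cdot \frac{13}{6} \left(-42\right)\right) + 98090} = \left(- \frac{1}{469}\right) 17774656 - \sqrt{\left(72776 - \frac{117}{2} \left(-42\right)\right) + 98090} = - \frac{17774656}{469} - \sqrt{\left(72776 - -2457\right) + 98090} = - \frac{17774656}{469} - \sqrt{\left(72776 + 2457\right) + 98090} = - \frac{17774656}{469} - \sqrt{75233 + 98090} = - \frac{17774656}{469} - \sqrt{173323}$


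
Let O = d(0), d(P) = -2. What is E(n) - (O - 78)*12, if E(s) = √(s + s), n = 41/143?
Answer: 960 + √11726/143 ≈ 960.76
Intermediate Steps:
O = -2
n = 41/143 (n = 41*(1/143) = 41/143 ≈ 0.28671)
E(s) = √2*√s (E(s) = √(2*s) = √2*√s)
E(n) - (O - 78)*12 = √2*√(41/143) - (-2 - 78)*12 = √2*(√5863/143) - (-80)*12 = √11726/143 - 1*(-960) = √11726/143 + 960 = 960 + √11726/143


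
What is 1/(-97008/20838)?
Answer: -3473/16168 ≈ -0.21481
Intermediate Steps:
1/(-97008/20838) = 1/(-97008*1/20838) = 1/(-16168/3473) = -3473/16168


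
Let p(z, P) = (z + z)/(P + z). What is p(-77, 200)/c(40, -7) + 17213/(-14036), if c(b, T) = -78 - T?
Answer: -148159585/122576388 ≈ -1.2087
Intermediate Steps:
p(z, P) = 2*z/(P + z) (p(z, P) = (2*z)/(P + z) = 2*z/(P + z))
p(-77, 200)/c(40, -7) + 17213/(-14036) = (2*(-77)/(200 - 77))/(-78 - 1*(-7)) + 17213/(-14036) = (2*(-77)/123)/(-78 + 7) + 17213*(-1/14036) = (2*(-77)*(1/123))/(-71) - 17213/14036 = -154/123*(-1/71) - 17213/14036 = 154/8733 - 17213/14036 = -148159585/122576388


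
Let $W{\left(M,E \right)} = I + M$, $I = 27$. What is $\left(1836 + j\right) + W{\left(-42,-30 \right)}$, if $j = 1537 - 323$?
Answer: $3035$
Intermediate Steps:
$W{\left(M,E \right)} = 27 + M$
$j = 1214$ ($j = 1537 - 323 = 1214$)
$\left(1836 + j\right) + W{\left(-42,-30 \right)} = \left(1836 + 1214\right) + \left(27 - 42\right) = 3050 - 15 = 3035$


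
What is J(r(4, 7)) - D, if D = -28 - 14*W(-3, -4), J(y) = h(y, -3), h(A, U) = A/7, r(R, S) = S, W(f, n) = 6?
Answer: 113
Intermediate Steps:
h(A, U) = A/7 (h(A, U) = A*(⅐) = A/7)
J(y) = y/7
D = -112 (D = -28 - 14*6 = -28 - 84 = -112)
J(r(4, 7)) - D = (⅐)*7 - 1*(-112) = 1 + 112 = 113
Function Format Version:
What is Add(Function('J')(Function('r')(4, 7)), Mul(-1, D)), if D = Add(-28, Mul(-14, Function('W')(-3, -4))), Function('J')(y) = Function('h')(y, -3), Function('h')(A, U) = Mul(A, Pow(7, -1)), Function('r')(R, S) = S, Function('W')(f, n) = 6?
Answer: 113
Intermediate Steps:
Function('h')(A, U) = Mul(Rational(1, 7), A) (Function('h')(A, U) = Mul(A, Rational(1, 7)) = Mul(Rational(1, 7), A))
Function('J')(y) = Mul(Rational(1, 7), y)
D = -112 (D = Add(-28, Mul(-14, 6)) = Add(-28, -84) = -112)
Add(Function('J')(Function('r')(4, 7)), Mul(-1, D)) = Add(Mul(Rational(1, 7), 7), Mul(-1, -112)) = Add(1, 112) = 113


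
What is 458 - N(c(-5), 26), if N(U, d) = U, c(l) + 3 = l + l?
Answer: 471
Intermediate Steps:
c(l) = -3 + 2*l (c(l) = -3 + (l + l) = -3 + 2*l)
458 - N(c(-5), 26) = 458 - (-3 + 2*(-5)) = 458 - (-3 - 10) = 458 - 1*(-13) = 458 + 13 = 471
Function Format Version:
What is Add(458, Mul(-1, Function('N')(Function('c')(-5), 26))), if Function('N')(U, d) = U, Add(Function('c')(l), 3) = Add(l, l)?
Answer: 471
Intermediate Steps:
Function('c')(l) = Add(-3, Mul(2, l)) (Function('c')(l) = Add(-3, Add(l, l)) = Add(-3, Mul(2, l)))
Add(458, Mul(-1, Function('N')(Function('c')(-5), 26))) = Add(458, Mul(-1, Add(-3, Mul(2, -5)))) = Add(458, Mul(-1, Add(-3, -10))) = Add(458, Mul(-1, -13)) = Add(458, 13) = 471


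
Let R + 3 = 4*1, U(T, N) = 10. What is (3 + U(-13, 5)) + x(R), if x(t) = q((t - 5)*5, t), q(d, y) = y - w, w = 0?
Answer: 14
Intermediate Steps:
R = 1 (R = -3 + 4*1 = -3 + 4 = 1)
q(d, y) = y (q(d, y) = y - 1*0 = y + 0 = y)
x(t) = t
(3 + U(-13, 5)) + x(R) = (3 + 10) + 1 = 13 + 1 = 14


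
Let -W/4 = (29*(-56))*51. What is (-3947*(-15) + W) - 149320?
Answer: 241181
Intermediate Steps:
W = 331296 (W = -4*29*(-56)*51 = -(-6496)*51 = -4*(-82824) = 331296)
(-3947*(-15) + W) - 149320 = (-3947*(-15) + 331296) - 149320 = (59205 + 331296) - 149320 = 390501 - 149320 = 241181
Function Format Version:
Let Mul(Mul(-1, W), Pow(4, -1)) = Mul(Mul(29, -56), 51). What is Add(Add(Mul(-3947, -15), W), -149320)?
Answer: 241181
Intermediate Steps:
W = 331296 (W = Mul(-4, Mul(Mul(29, -56), 51)) = Mul(-4, Mul(-1624, 51)) = Mul(-4, -82824) = 331296)
Add(Add(Mul(-3947, -15), W), -149320) = Add(Add(Mul(-3947, -15), 331296), -149320) = Add(Add(59205, 331296), -149320) = Add(390501, -149320) = 241181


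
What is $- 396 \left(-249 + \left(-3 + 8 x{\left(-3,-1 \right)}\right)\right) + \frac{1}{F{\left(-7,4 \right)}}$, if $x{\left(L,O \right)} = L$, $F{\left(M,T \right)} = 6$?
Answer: $\frac{655777}{6} \approx 1.093 \cdot 10^{5}$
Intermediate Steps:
$- 396 \left(-249 + \left(-3 + 8 x{\left(-3,-1 \right)}\right)\right) + \frac{1}{F{\left(-7,4 \right)}} = - 396 \left(-249 + \left(-3 + 8 \left(-3\right)\right)\right) + \frac{1}{6} = - 396 \left(-249 - 27\right) + \frac{1}{6} = \left(-396\right) \left(-276\right) + \frac{1}{6} = 109296 + \frac{1}{6} = \frac{655777}{6}$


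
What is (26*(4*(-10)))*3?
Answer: -3120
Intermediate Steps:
(26*(4*(-10)))*3 = (26*(-40))*3 = -1040*3 = -3120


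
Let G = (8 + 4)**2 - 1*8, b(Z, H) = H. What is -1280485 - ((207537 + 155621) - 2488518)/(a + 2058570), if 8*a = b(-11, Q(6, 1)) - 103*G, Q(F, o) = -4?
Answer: -5267446223225/4113637 ≈ -1.2805e+6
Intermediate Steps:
G = 136 (G = 12**2 - 8 = 144 - 8 = 136)
a = -3503/2 (a = (-4 - 103*136)/8 = (-4 - 14008)/8 = (1/8)*(-14012) = -3503/2 ≈ -1751.5)
-1280485 - ((207537 + 155621) - 2488518)/(a + 2058570) = -1280485 - ((207537 + 155621) - 2488518)/(-3503/2 + 2058570) = -1280485 - (363158 - 2488518)/4113637/2 = -1280485 - (-2125360)*2/4113637 = -1280485 - 1*(-4250720/4113637) = -1280485 + 4250720/4113637 = -5267446223225/4113637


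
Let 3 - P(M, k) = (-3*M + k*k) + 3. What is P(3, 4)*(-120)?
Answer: 840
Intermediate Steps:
P(M, k) = -k² + 3*M (P(M, k) = 3 - ((-3*M + k*k) + 3) = 3 - ((-3*M + k²) + 3) = 3 - ((k² - 3*M) + 3) = 3 - (3 + k² - 3*M) = 3 + (-3 - k² + 3*M) = -k² + 3*M)
P(3, 4)*(-120) = (-1*4² + 3*3)*(-120) = (-1*16 + 9)*(-120) = (-16 + 9)*(-120) = -7*(-120) = 840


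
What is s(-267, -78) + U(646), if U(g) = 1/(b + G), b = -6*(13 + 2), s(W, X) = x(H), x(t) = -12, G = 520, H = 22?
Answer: -5159/430 ≈ -11.998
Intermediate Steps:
s(W, X) = -12
b = -90 (b = -6*15 = -90)
U(g) = 1/430 (U(g) = 1/(-90 + 520) = 1/430)
s(-267, -78) + U(646) = -12 + 1/430 = -5159/430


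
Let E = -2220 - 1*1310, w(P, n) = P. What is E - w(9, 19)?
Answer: -3539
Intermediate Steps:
E = -3530 (E = -2220 - 1310 = -3530)
E - w(9, 19) = -3530 - 1*9 = -3530 - 9 = -3539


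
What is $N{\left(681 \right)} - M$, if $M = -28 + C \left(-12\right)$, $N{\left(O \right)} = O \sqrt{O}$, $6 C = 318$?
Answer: $664 + 681 \sqrt{681} \approx 18435.0$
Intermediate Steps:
$C = 53$ ($C = \frac{1}{6} \cdot 318 = 53$)
$N{\left(O \right)} = O^{\frac{3}{2}}$
$M = -664$ ($M = -28 + 53 \left(-12\right) = -28 - 636 = -664$)
$N{\left(681 \right)} - M = 681^{\frac{3}{2}} - -664 = 681 \sqrt{681} + 664 = 664 + 681 \sqrt{681}$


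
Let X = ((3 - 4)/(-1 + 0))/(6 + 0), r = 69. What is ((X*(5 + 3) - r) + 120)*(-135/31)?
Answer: -7065/31 ≈ -227.90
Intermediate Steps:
X = ⅙ (X = -1/(-1)/6 = -1*(-1)*(⅙) = 1*(⅙) = ⅙ ≈ 0.16667)
((X*(5 + 3) - r) + 120)*(-135/31) = (((5 + 3)/6 - 1*69) + 120)*(-135/31) = (((⅙)*8 - 69) + 120)*(-135*1/31) = ((4/3 - 69) + 120)*(-135/31) = (-203/3 + 120)*(-135/31) = (157/3)*(-135/31) = -7065/31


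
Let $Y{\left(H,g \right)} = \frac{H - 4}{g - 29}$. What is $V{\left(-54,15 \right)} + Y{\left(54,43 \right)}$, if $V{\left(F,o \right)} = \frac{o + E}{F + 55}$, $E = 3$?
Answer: $\frac{151}{7} \approx 21.571$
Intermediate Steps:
$Y{\left(H,g \right)} = \frac{-4 + H}{-29 + g}$
$V{\left(F,o \right)} = \frac{3 + o}{55 + F}$ ($V{\left(F,o \right)} = \frac{o + 3}{F + 55} = \frac{3 + o}{55 + F}$)
$V{\left(-54,15 \right)} + Y{\left(54,43 \right)} = \frac{3 + 15}{55 - 54} + \frac{-4 + 54}{-29 + 43} = 1^{-1} \cdot 18 + \frac{1}{14} \cdot 50 = 1 \cdot 18 + \frac{1}{14} \cdot 50 = 18 + \frac{25}{7} = \frac{151}{7}$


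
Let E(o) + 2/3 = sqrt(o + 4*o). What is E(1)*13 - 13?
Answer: -65/3 + 13*sqrt(5) ≈ 7.4022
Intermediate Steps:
E(o) = -2/3 + sqrt(5)*sqrt(o) (E(o) = -2/3 + sqrt(o + 4*o) = -2/3 + sqrt(5*o) = -2/3 + sqrt(5)*sqrt(o))
E(1)*13 - 13 = (-2/3 + sqrt(5)*sqrt(1))*13 - 13 = (-2/3 + sqrt(5)*1)*13 - 13 = (-2/3 + sqrt(5))*13 - 13 = (-26/3 + 13*sqrt(5)) - 13 = -65/3 + 13*sqrt(5)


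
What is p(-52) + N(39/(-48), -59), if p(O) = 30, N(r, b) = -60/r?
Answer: 1350/13 ≈ 103.85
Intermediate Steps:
p(-52) + N(39/(-48), -59) = 30 - 60/(39/(-48)) = 30 - 60/(39*(-1/48)) = 30 - 60/(-13/16) = 30 - 60*(-16/13) = 30 + 960/13 = 1350/13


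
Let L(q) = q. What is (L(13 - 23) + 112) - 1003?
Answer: -901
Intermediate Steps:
(L(13 - 23) + 112) - 1003 = ((13 - 23) + 112) - 1003 = (-10 + 112) - 1003 = 102 - 1003 = -901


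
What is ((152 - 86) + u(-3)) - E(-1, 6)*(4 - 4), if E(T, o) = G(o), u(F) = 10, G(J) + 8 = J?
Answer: 76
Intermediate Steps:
G(J) = -8 + J
E(T, o) = -8 + o
((152 - 86) + u(-3)) - E(-1, 6)*(4 - 4) = ((152 - 86) + 10) - (-8 + 6)*(4 - 4) = (66 + 10) - (-2)*0 = 76 - 1*0 = 76 + 0 = 76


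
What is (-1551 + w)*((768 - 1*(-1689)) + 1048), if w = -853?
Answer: -8426020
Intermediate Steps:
(-1551 + w)*((768 - 1*(-1689)) + 1048) = (-1551 - 853)*((768 - 1*(-1689)) + 1048) = -2404*((768 + 1689) + 1048) = -2404*(2457 + 1048) = -2404*3505 = -8426020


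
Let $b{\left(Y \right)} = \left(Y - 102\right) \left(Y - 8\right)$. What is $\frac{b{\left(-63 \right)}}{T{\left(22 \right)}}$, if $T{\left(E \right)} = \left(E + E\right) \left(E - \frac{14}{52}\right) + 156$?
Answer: $\frac{152295}{14458} \approx 10.534$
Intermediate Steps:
$b{\left(Y \right)} = \left(-102 + Y\right) \left(-8 + Y\right)$
$T{\left(E \right)} = 156 + 2 E \left(- \frac{7}{26} + E\right)$ ($T{\left(E \right)} = 2 E \left(E - \frac{7}{26}\right) + 156 = 2 E \left(- \frac{7}{26} + E\right) + 156 = 156 + 2 E \left(- \frac{7}{26} + E\right)$)
$\frac{b{\left(-63 \right)}}{T{\left(22 \right)}} = \frac{816 + \left(-63\right)^{2} - -6930}{156 + 2 \cdot 22^{2} - \frac{154}{13}} = \frac{816 + 3969 + 6930}{156 + 2 \cdot 484 - \frac{154}{13}} = \frac{11715}{156 + 968 - \frac{154}{13}} = \frac{11715}{\frac{14458}{13}} = 11715 \cdot \frac{13}{14458} = \frac{152295}{14458}$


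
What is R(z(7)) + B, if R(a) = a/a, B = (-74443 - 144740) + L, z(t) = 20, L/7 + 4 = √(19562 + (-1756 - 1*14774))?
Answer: -219210 + 14*√758 ≈ -2.1882e+5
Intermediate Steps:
L = -28 + 14*√758 (L = -28 + 7*√(19562 + (-1756 - 1*14774)) = -28 + 7*√(19562 + (-1756 - 14774)) = -28 + 7*√(19562 - 16530) = -28 + 7*√3032 = -28 + 7*(2*√758) = -28 + 14*√758 ≈ 357.45)
B = -219211 + 14*√758 (B = (-74443 - 144740) + (-28 + 14*√758) = -219183 + (-28 + 14*√758) = -219211 + 14*√758 ≈ -2.1883e+5)
R(a) = 1
R(z(7)) + B = 1 + (-219211 + 14*√758) = -219210 + 14*√758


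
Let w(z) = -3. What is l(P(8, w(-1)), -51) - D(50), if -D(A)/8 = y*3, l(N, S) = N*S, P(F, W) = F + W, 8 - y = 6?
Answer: -207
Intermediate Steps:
y = 2 (y = 8 - 1*6 = 8 - 6 = 2)
D(A) = -48 (D(A) = -16*3 = -8*6 = -48)
l(P(8, w(-1)), -51) - D(50) = (8 - 3)*(-51) - 1*(-48) = 5*(-51) + 48 = -255 + 48 = -207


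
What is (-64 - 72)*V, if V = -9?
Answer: 1224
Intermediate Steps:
(-64 - 72)*V = (-64 - 72)*(-9) = -136*(-9) = 1224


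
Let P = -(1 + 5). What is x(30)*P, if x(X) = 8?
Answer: -48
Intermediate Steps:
P = -6 (P = -1*6 = -6)
x(30)*P = 8*(-6) = -48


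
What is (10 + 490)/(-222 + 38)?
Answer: -125/46 ≈ -2.7174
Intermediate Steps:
(10 + 490)/(-222 + 38) = 500/(-184) = 500*(-1/184) = -125/46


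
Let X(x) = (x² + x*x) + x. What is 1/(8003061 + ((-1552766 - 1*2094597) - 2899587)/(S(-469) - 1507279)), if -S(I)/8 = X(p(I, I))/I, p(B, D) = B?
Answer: 1499783/12002861382713 ≈ 1.2495e-7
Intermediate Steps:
X(x) = x + 2*x² (X(x) = (x² + x²) + x = 2*x² + x = x + 2*x²)
S(I) = -8 - 16*I (S(I) = -8*I*(1 + 2*I)/I = -8*(1 + 2*I) = -8 - 16*I)
1/(8003061 + ((-1552766 - 1*2094597) - 2899587)/(S(-469) - 1507279)) = 1/(8003061 + ((-1552766 - 1*2094597) - 2899587)/((-8 - 16*(-469)) - 1507279)) = 1/(8003061 + ((-1552766 - 2094597) - 2899587)/((-8 + 7504) - 1507279)) = 1/(8003061 + (-3647363 - 2899587)/(7496 - 1507279)) = 1/(8003061 - 6546950/(-1499783)) = 1/(8003061 - 6546950*(-1/1499783)) = 1/(8003061 + 6546950/1499783) = 1/(12002861382713/1499783) = 1499783/12002861382713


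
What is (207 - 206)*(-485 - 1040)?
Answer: -1525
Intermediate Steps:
(207 - 206)*(-485 - 1040) = 1*(-1525) = -1525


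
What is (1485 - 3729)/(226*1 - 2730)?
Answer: 561/626 ≈ 0.89617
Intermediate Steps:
(1485 - 3729)/(226*1 - 2730) = -2244/(226 - 2730) = -2244/(-2504) = -2244*(-1/2504) = 561/626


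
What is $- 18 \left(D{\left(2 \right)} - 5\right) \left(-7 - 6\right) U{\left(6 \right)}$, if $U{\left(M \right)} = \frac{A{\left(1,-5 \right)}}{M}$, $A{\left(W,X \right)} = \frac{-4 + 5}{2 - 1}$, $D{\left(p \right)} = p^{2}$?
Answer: $-39$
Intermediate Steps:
$A{\left(W,X \right)} = 1$ ($A{\left(W,X \right)} = 1 \cdot 1^{-1} = 1 \cdot 1 = 1$)
$U{\left(M \right)} = \frac{1}{M}$ ($U{\left(M \right)} = 1 \frac{1}{M} = \frac{1}{M}$)
$- 18 \left(D{\left(2 \right)} - 5\right) \left(-7 - 6\right) U{\left(6 \right)} = \frac{\left(-18\right) \left(2^{2} - 5\right) \left(-7 - 6\right)}{6} = - 18 \left(4 - 5\right) \left(-13\right) \frac{1}{6} = - 18 \left(\left(-1\right) \left(-13\right)\right) \frac{1}{6} = \left(-18\right) 13 \cdot \frac{1}{6} = \left(-234\right) \frac{1}{6} = -39$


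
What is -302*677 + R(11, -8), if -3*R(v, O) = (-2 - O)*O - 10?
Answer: -613304/3 ≈ -2.0443e+5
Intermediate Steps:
R(v, O) = 10/3 - O*(-2 - O)/3 (R(v, O) = -((-2 - O)*O - 10)/3 = -(O*(-2 - O) - 10)/3 = -(-10 + O*(-2 - O))/3 = 10/3 - O*(-2 - O)/3)
-302*677 + R(11, -8) = -302*677 + (10/3 + (⅓)*(-8)² + (⅔)*(-8)) = -204454 + (10/3 + (⅓)*64 - 16/3) = -204454 + (10/3 + 64/3 - 16/3) = -204454 + 58/3 = -613304/3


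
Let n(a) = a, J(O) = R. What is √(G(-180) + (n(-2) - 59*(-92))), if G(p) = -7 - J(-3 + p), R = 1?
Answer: 3*√602 ≈ 73.607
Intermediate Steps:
J(O) = 1
G(p) = -8 (G(p) = -7 - 1*1 = -7 - 1 = -8)
√(G(-180) + (n(-2) - 59*(-92))) = √(-8 + (-2 - 59*(-92))) = √(-8 + (-2 + 5428)) = √(-8 + 5426) = √5418 = 3*√602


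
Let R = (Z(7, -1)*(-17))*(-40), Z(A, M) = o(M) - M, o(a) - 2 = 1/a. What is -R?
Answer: -1360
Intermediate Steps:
o(a) = 2 + 1/a
Z(A, M) = 2 + 1/M - M (Z(A, M) = (2 + 1/M) - M = 2 + 1/M - M)
R = 1360 (R = ((2 + 1/(-1) - 1*(-1))*(-17))*(-40) = ((2 - 1 + 1)*(-17))*(-40) = (2*(-17))*(-40) = -34*(-40) = 1360)
-R = -1*1360 = -1360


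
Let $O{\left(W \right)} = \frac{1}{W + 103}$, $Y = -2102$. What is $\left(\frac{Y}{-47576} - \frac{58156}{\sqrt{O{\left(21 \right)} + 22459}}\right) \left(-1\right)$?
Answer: $- \frac{1051}{23788} + \frac{116312 \sqrt{86332427}}{2784917} \approx 388.02$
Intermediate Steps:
$O{\left(W \right)} = \frac{1}{103 + W}$
$\left(\frac{Y}{-47576} - \frac{58156}{\sqrt{O{\left(21 \right)} + 22459}}\right) \left(-1\right) = \left(- \frac{2102}{-47576} - \frac{58156}{\sqrt{\frac{1}{103 + 21} + 22459}}\right) \left(-1\right) = \left(\left(-2102\right) \left(- \frac{1}{47576}\right) - \frac{58156}{\sqrt{\frac{1}{124} + 22459}}\right) \left(-1\right) = \left(\frac{1051}{23788} - \frac{58156}{\sqrt{\frac{1}{124} + 22459}}\right) \left(-1\right) = \left(\frac{1051}{23788} - \frac{58156}{\sqrt{\frac{2784917}{124}}}\right) \left(-1\right) = \left(\frac{1051}{23788} - \frac{58156}{\frac{1}{62} \sqrt{86332427}}\right) \left(-1\right) = \left(\frac{1051}{23788} - 58156 \frac{2 \sqrt{86332427}}{2784917}\right) \left(-1\right) = \left(\frac{1051}{23788} - \frac{116312 \sqrt{86332427}}{2784917}\right) \left(-1\right) = - \frac{1051}{23788} + \frac{116312 \sqrt{86332427}}{2784917}$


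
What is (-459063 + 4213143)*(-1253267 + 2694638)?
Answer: 5411022043680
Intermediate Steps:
(-459063 + 4213143)*(-1253267 + 2694638) = 3754080*1441371 = 5411022043680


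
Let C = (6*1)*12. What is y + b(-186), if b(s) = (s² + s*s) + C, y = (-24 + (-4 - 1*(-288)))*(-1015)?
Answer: -194636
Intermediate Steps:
C = 72 (C = 6*12 = 72)
y = -263900 (y = (-24 + (-4 + 288))*(-1015) = (-24 + 284)*(-1015) = 260*(-1015) = -263900)
b(s) = 72 + 2*s² (b(s) = (s² + s*s) + 72 = (s² + s²) + 72 = 2*s² + 72 = 72 + 2*s²)
y + b(-186) = -263900 + (72 + 2*(-186)²) = -263900 + (72 + 2*34596) = -263900 + (72 + 69192) = -263900 + 69264 = -194636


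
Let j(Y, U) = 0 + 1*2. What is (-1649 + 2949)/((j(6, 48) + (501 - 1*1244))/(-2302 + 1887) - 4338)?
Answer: -539500/1799529 ≈ -0.29980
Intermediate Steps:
j(Y, U) = 2 (j(Y, U) = 0 + 2 = 2)
(-1649 + 2949)/((j(6, 48) + (501 - 1*1244))/(-2302 + 1887) - 4338) = (-1649 + 2949)/((2 + (501 - 1*1244))/(-2302 + 1887) - 4338) = 1300/((2 + (501 - 1244))/(-415) - 4338) = 1300/((2 - 743)*(-1/415) - 4338) = 1300/(-741*(-1/415) - 4338) = 1300/(741/415 - 4338) = 1300/(-1799529/415) = 1300*(-415/1799529) = -539500/1799529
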